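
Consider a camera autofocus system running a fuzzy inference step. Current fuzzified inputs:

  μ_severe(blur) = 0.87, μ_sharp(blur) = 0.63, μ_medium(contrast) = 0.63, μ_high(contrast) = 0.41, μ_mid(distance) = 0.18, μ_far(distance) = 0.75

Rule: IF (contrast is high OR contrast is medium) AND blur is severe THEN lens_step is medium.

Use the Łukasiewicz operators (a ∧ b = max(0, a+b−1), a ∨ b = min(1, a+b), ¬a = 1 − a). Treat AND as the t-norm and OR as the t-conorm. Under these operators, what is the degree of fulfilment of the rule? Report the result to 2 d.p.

0.87

firing strength: (high=0.41 OR medium=0.63) = 1.00; AND[max(0, a+b−1)] with severe=0.87 → w = 0.87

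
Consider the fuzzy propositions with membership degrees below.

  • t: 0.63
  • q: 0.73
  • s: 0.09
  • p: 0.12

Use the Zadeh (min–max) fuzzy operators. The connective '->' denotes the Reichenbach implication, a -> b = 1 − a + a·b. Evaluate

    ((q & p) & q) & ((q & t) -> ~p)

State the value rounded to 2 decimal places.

q & p = min(a, b) on (0.73, 0.12) = 0.12
(q & p) & q = min(a, b) on (0.12, 0.73) = 0.12
q & t = min(a, b) on (0.73, 0.63) = 0.63
~p = 1 − 0.12 = 0.88
(q & t) -> ~p  [Reichenbach: 1 − a + a·b] with a=0.63, b=0.88 → 0.92
((q & p) & q) & ((q & t) -> ~p) = min(a, b) on (0.12, 0.92) = 0.12

0.12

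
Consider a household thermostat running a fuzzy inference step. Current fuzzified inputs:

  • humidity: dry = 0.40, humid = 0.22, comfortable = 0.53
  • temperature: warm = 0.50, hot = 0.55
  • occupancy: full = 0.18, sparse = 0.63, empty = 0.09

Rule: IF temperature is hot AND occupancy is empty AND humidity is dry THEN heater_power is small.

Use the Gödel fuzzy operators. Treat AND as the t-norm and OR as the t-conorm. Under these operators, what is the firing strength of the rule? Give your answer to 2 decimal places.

firing strength: hot=0.55, empty=0.09, dry=0.40; AND[min(a, b)] → w = 0.09

0.09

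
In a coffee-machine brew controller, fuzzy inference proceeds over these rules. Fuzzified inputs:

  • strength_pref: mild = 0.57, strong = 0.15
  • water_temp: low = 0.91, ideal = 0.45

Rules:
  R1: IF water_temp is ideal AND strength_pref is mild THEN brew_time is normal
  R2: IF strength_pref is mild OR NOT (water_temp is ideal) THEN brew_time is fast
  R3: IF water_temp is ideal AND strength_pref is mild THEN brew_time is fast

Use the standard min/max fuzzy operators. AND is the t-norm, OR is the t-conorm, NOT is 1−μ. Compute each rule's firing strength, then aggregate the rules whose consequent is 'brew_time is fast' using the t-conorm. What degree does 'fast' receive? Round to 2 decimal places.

0.57

R1: ideal=0.45, mild=0.57; AND[min(a, b)] → w = 0.45
R2: mild=0.57, ¬ideal=1−0.45=0.55; OR[max(a, b)] → w = 0.57
R3: ideal=0.45, mild=0.57; AND[min(a, b)] → w = 0.45
Rules with consequent 'fast': {R2, R3} → strengths 0.57, 0.45
Aggregate via t-conorm [max(a, b)]: 0.57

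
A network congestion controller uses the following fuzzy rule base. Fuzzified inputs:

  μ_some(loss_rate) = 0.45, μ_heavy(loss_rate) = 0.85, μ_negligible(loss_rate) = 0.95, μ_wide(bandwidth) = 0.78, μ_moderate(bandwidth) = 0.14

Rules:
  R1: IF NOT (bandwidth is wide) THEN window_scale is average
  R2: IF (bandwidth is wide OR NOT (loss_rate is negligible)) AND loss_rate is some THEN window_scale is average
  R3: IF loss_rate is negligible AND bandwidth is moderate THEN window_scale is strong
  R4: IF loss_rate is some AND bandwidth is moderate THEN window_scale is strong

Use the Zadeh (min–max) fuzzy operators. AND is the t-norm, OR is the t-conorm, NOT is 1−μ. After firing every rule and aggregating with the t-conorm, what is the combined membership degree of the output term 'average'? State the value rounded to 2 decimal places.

0.45

R1: ¬wide=1−0.78=0.22 → w = 0.22
R2: (wide=0.78 OR ¬negligible=1−0.95=0.05) = 0.78; AND[min(a, b)] with some=0.45 → w = 0.45
R3: negligible=0.95, moderate=0.14; AND[min(a, b)] → w = 0.14
R4: some=0.45, moderate=0.14; AND[min(a, b)] → w = 0.14
Rules with consequent 'average': {R1, R2} → strengths 0.22, 0.45
Aggregate via t-conorm [max(a, b)]: 0.45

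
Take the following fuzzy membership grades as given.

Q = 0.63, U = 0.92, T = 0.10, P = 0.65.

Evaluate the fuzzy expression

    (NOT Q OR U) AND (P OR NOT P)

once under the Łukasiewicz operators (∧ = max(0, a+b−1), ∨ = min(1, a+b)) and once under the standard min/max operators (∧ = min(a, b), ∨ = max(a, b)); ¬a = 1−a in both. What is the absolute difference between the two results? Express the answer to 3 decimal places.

Under Łukasiewicz:
  NOT Q = 1 − 0.63 = 0.37
  NOT Q OR U = min(1, a+b) on (0.37, 0.92) = 1.00
  NOT P = 1 − 0.65 = 0.35
  P OR NOT P = min(1, a+b) on (0.65, 0.35) = 1.00
  (NOT Q OR U) AND (P OR NOT P) = max(0, a+b−1) on (1.00, 1.00) = 1.00
  → value = 1.0000
Under standard min/max:
  NOT Q = 1 − 0.63 = 0.37
  NOT Q OR U = max(a, b) on (0.37, 0.92) = 0.92
  NOT P = 1 − 0.65 = 0.35
  P OR NOT P = max(a, b) on (0.65, 0.35) = 0.65
  (NOT Q OR U) AND (P OR NOT P) = min(a, b) on (0.92, 0.65) = 0.65
  → value = 0.6500
|1.0000 − 0.6500| = 0.350

0.350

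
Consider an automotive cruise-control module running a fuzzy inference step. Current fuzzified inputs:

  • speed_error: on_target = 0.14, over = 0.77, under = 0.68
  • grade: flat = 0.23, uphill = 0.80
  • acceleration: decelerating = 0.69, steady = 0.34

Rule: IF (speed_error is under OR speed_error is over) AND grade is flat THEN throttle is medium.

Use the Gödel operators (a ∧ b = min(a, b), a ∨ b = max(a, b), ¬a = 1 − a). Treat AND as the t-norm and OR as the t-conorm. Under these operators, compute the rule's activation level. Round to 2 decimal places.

0.23

firing strength: (under=0.68 OR over=0.77) = 0.77; AND[min(a, b)] with flat=0.23 → w = 0.23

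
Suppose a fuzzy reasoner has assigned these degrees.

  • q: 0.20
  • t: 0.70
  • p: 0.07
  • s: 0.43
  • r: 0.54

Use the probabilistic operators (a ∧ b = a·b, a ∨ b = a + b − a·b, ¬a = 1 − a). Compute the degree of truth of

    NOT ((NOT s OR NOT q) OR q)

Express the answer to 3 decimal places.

0.069

NOT s = 1 − 0.4300 = 0.5700
NOT q = 1 − 0.2000 = 0.8000
NOT s OR NOT q = a + b − a·b on (0.5700, 0.8000) = 0.9140
(NOT s OR NOT q) OR q = a + b − a·b on (0.9140, 0.2000) = 0.9312
NOT ((NOT s OR NOT q) OR q) = 1 − 0.9312 = 0.0688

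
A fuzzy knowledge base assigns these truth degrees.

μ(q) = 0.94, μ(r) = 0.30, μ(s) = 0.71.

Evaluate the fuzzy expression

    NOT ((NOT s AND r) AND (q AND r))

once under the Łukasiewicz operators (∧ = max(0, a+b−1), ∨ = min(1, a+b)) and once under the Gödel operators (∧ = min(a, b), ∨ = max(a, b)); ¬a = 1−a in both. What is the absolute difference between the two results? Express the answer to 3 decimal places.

0.290

Under Łukasiewicz:
  NOT s = 1 − 0.71 = 0.29
  NOT s AND r = max(0, a+b−1) on (0.29, 0.30) = 0.00
  q AND r = max(0, a+b−1) on (0.94, 0.30) = 0.24
  (NOT s AND r) AND (q AND r) = max(0, a+b−1) on (0.00, 0.24) = 0.00
  NOT ((NOT s AND r) AND (q AND r)) = 1 − 0.00 = 1.00
  → value = 1.0000
Under Gödel:
  NOT s = 1 − 0.71 = 0.29
  NOT s AND r = min(a, b) on (0.29, 0.30) = 0.29
  q AND r = min(a, b) on (0.94, 0.30) = 0.30
  (NOT s AND r) AND (q AND r) = min(a, b) on (0.29, 0.30) = 0.29
  NOT ((NOT s AND r) AND (q AND r)) = 1 − 0.29 = 0.71
  → value = 0.7100
|1.0000 − 0.7100| = 0.290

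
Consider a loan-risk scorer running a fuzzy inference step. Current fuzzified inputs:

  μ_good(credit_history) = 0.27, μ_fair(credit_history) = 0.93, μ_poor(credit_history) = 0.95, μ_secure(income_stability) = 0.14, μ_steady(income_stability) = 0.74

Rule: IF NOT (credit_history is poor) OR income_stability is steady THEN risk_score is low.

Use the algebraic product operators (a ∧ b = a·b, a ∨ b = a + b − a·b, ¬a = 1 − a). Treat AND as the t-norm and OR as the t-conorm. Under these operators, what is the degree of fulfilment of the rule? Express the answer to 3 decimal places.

0.753

firing strength: ¬poor=1−0.95=0.05, steady=0.74; OR[a + b − a·b] → w = 0.7530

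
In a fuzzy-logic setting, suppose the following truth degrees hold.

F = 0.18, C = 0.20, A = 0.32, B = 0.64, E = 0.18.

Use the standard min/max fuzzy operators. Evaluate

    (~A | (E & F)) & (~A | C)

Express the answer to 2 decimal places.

~A = 1 − 0.32 = 0.68
E & F = min(a, b) on (0.18, 0.18) = 0.18
~A | (E & F) = max(a, b) on (0.68, 0.18) = 0.68
~A = 1 − 0.32 = 0.68
~A | C = max(a, b) on (0.68, 0.20) = 0.68
(~A | (E & F)) & (~A | C) = min(a, b) on (0.68, 0.68) = 0.68

0.68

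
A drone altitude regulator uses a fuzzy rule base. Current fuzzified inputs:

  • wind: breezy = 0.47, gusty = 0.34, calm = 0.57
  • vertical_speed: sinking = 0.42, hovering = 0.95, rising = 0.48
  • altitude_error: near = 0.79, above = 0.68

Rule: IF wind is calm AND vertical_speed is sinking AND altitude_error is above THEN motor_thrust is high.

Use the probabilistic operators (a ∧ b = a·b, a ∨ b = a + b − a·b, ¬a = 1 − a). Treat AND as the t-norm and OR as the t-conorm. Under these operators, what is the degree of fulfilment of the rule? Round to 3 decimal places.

firing strength: calm=0.57, sinking=0.42, above=0.68; AND[a·b] → w = 0.1628

0.163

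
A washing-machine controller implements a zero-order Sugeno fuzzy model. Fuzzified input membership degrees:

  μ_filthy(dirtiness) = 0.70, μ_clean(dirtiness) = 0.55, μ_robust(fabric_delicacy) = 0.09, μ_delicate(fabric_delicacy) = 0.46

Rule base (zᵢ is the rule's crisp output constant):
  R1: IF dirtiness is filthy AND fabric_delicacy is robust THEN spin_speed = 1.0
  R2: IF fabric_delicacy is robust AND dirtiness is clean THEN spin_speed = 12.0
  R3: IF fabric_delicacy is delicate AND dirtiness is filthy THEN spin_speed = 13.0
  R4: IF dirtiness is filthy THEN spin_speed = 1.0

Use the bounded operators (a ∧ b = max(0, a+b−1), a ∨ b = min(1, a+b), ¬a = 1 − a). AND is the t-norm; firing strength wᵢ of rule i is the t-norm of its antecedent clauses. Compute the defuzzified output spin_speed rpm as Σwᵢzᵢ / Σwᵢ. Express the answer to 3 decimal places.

R1 (z=1.0): filthy=0.70, robust=0.09; AND[max(0, a+b−1)] → w = 0.00
R2 (z=12.0): robust=0.09, clean=0.55; AND[max(0, a+b−1)] → w = 0.00
R3 (z=13.0): delicate=0.46, filthy=0.70; AND[max(0, a+b−1)] → w = 0.16
R4 (z=1.0): filthy=0.70 → w = 0.70
Weighted average = (0.00·1.0 + 0.00·12.0 + 0.16·13.0 + 0.70·1.0) / (0.00 + 0.00 + 0.16 + 0.70)
  = 2.7800 / 0.8600 = 3.233

3.233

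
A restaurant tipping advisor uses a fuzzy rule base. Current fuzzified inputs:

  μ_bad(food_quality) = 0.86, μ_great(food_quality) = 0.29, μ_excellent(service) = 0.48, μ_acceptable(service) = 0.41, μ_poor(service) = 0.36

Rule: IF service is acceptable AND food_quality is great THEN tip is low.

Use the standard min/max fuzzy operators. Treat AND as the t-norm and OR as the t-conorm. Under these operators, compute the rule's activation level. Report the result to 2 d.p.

firing strength: acceptable=0.41, great=0.29; AND[min(a, b)] → w = 0.29

0.29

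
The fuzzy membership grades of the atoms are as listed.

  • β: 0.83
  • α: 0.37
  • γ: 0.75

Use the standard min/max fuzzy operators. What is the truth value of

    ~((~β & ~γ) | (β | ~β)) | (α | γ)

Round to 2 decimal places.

0.75

~β = 1 − 0.83 = 0.17
~γ = 1 − 0.75 = 0.25
~β & ~γ = min(a, b) on (0.17, 0.25) = 0.17
~β = 1 − 0.83 = 0.17
β | ~β = max(a, b) on (0.83, 0.17) = 0.83
(~β & ~γ) | (β | ~β) = max(a, b) on (0.17, 0.83) = 0.83
~((~β & ~γ) | (β | ~β)) = 1 − 0.83 = 0.17
α | γ = max(a, b) on (0.37, 0.75) = 0.75
~((~β & ~γ) | (β | ~β)) | (α | γ) = max(a, b) on (0.17, 0.75) = 0.75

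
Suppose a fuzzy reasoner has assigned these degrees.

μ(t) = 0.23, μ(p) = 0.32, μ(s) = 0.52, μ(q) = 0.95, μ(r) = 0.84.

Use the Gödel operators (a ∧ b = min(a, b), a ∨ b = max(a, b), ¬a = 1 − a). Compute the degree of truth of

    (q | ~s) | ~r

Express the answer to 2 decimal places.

0.95

~s = 1 − 0.52 = 0.48
q | ~s = max(a, b) on (0.95, 0.48) = 0.95
~r = 1 − 0.84 = 0.16
(q | ~s) | ~r = max(a, b) on (0.95, 0.16) = 0.95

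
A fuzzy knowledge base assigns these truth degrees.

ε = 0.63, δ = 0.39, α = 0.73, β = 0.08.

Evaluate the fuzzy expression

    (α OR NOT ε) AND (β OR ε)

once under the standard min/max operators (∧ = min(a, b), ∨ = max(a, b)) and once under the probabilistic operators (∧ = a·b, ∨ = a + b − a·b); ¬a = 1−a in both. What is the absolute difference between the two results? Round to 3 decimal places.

0.083

Under standard min/max:
  NOT ε = 1 − 0.63 = 0.37
  α OR NOT ε = max(a, b) on (0.73, 0.37) = 0.73
  β OR ε = max(a, b) on (0.08, 0.63) = 0.63
  (α OR NOT ε) AND (β OR ε) = min(a, b) on (0.73, 0.63) = 0.63
  → value = 0.6300
Under probabilistic:
  NOT ε = 1 − 0.6300 = 0.3700
  α OR NOT ε = a + b − a·b on (0.7300, 0.3700) = 0.8299
  β OR ε = a + b − a·b on (0.0800, 0.6300) = 0.6596
  (α OR NOT ε) AND (β OR ε) = a·b on (0.8299, 0.6596) = 0.5474
  → value = 0.5474
|0.6300 − 0.5474| = 0.083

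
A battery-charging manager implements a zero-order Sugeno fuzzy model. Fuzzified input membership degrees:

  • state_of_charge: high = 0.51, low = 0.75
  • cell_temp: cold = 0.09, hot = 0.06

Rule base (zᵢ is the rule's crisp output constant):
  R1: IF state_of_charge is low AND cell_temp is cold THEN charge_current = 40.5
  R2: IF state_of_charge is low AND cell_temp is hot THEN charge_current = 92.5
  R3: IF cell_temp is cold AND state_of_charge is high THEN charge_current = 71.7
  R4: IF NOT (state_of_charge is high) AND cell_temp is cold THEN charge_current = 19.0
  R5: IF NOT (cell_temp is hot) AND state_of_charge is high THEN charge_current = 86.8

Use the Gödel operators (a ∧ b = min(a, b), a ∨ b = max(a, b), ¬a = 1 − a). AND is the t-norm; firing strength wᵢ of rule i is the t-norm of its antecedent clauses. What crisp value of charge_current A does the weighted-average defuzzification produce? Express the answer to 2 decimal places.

R1 (z=40.5): low=0.75, cold=0.09; AND[min(a, b)] → w = 0.09
R2 (z=92.5): low=0.75, hot=0.06; AND[min(a, b)] → w = 0.06
R3 (z=71.7): cold=0.09, high=0.51; AND[min(a, b)] → w = 0.09
R4 (z=19.0): ¬high=1−0.51=0.49, cold=0.09; AND[min(a, b)] → w = 0.09
R5 (z=86.8): ¬hot=1−0.06=0.94, high=0.51; AND[min(a, b)] → w = 0.51
Weighted average = (0.09·40.5 + 0.06·92.5 + 0.09·71.7 + 0.09·19.0 + 0.51·86.8) / (0.09 + 0.06 + 0.09 + 0.09 + 0.51)
  = 61.6260 / 0.8400 = 73.36

73.36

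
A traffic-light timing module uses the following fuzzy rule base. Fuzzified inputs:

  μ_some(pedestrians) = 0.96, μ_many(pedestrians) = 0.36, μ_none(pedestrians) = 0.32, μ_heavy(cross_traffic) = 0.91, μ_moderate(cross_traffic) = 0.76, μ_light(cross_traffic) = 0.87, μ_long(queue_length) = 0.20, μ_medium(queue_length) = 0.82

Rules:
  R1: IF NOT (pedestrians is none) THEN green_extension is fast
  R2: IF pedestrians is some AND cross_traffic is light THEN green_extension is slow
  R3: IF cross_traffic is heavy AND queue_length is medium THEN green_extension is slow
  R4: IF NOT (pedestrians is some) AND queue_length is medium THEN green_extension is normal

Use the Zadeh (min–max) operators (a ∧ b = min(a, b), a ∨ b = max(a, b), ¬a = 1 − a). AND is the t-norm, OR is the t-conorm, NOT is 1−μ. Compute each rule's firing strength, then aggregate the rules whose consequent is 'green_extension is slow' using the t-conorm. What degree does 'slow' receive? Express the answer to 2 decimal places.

R1: ¬none=1−0.32=0.68 → w = 0.68
R2: some=0.96, light=0.87; AND[min(a, b)] → w = 0.87
R3: heavy=0.91, medium=0.82; AND[min(a, b)] → w = 0.82
R4: ¬some=1−0.96=0.04, medium=0.82; AND[min(a, b)] → w = 0.04
Rules with consequent 'slow': {R2, R3} → strengths 0.87, 0.82
Aggregate via t-conorm [max(a, b)]: 0.87

0.87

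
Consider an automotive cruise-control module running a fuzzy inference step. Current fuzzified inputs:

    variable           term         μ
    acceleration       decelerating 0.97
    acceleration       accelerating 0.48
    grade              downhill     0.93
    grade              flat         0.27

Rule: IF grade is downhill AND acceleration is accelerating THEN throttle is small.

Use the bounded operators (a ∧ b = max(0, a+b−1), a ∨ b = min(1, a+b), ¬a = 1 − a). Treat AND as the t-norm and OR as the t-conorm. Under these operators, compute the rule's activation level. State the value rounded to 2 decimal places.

0.41

firing strength: downhill=0.93, accelerating=0.48; AND[max(0, a+b−1)] → w = 0.41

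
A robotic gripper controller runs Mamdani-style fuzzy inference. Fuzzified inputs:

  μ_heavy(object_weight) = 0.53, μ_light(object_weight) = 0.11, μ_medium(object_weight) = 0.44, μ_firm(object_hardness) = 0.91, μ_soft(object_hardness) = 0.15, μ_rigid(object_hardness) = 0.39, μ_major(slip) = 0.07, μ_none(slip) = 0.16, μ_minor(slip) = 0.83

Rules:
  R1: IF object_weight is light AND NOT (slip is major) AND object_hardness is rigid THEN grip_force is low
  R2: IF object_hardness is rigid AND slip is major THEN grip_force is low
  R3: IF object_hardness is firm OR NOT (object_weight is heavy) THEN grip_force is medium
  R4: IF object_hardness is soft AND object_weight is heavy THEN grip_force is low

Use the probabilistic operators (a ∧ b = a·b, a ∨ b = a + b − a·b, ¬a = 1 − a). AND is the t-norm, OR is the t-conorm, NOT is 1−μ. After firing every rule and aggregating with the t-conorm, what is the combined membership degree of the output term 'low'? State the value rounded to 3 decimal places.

R1: light=0.11, ¬major=1−0.07=0.93, rigid=0.39; AND[a·b] → w = 0.0399
R2: rigid=0.39, major=0.07; AND[a·b] → w = 0.0273
R3: firm=0.91, ¬heavy=1−0.53=0.47; OR[a + b − a·b] → w = 0.9523
R4: soft=0.15, heavy=0.53; AND[a·b] → w = 0.0795
Rules with consequent 'low': {R1, R2, R4} → strengths 0.0399, 0.0273, 0.0795
Aggregate via t-conorm [a + b − a·b]: 0.1404

0.140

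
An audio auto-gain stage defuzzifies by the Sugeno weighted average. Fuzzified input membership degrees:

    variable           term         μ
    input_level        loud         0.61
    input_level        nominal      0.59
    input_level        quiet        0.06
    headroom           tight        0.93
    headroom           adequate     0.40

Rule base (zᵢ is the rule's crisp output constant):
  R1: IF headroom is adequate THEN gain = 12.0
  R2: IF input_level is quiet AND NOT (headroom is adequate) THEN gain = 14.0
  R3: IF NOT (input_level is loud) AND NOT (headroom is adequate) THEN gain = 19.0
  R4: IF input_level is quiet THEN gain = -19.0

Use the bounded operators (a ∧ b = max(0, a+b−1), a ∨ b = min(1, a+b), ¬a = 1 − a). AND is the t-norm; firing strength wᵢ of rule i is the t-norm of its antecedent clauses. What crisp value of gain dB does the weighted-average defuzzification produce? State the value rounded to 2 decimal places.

7.96

R1 (z=12.0): adequate=0.40 → w = 0.40
R2 (z=14.0): quiet=0.06, ¬adequate=1−0.40=0.60; AND[max(0, a+b−1)] → w = 0.00
R3 (z=19.0): ¬loud=1−0.61=0.39, ¬adequate=1−0.40=0.60; AND[max(0, a+b−1)] → w = 0.00
R4 (z=-19.0): quiet=0.06 → w = 0.06
Weighted average = (0.40·12.0 + 0.00·14.0 + 0.00·19.0 + 0.06·-19.0) / (0.40 + 0.00 + 0.00 + 0.06)
  = 3.6600 / 0.4600 = 7.96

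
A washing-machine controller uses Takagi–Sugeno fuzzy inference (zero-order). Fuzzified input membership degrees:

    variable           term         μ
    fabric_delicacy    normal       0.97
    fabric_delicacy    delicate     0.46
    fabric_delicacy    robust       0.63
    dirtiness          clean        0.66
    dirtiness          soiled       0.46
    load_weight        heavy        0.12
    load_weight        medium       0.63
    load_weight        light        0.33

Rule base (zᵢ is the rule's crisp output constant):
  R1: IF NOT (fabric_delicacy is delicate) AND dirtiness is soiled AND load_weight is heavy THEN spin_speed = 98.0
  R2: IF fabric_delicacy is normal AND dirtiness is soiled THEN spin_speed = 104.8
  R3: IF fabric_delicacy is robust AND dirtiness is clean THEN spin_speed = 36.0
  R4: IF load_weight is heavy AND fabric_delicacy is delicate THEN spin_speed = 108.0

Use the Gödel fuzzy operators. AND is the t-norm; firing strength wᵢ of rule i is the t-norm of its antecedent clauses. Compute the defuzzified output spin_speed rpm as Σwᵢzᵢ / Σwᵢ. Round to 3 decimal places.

71.886

R1 (z=98.0): ¬delicate=1−0.46=0.54, soiled=0.46, heavy=0.12; AND[min(a, b)] → w = 0.12
R2 (z=104.8): normal=0.97, soiled=0.46; AND[min(a, b)] → w = 0.46
R3 (z=36.0): robust=0.63, clean=0.66; AND[min(a, b)] → w = 0.63
R4 (z=108.0): heavy=0.12, delicate=0.46; AND[min(a, b)] → w = 0.12
Weighted average = (0.12·98.0 + 0.46·104.8 + 0.63·36.0 + 0.12·108.0) / (0.12 + 0.46 + 0.63 + 0.12)
  = 95.6080 / 1.3300 = 71.886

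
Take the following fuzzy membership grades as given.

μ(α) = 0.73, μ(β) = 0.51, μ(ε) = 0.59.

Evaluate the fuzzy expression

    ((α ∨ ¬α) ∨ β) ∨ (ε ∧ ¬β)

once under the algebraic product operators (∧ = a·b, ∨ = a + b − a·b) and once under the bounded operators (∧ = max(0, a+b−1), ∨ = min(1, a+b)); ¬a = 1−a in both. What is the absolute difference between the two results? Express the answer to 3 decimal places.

0.069

Under algebraic product:
  ¬α = 1 − 0.7300 = 0.2700
  α ∨ ¬α = a + b − a·b on (0.7300, 0.2700) = 0.8029
  (α ∨ ¬α) ∨ β = a + b − a·b on (0.8029, 0.5100) = 0.9034
  ¬β = 1 − 0.5100 = 0.4900
  ε ∧ ¬β = a·b on (0.5900, 0.4900) = 0.2891
  ((α ∨ ¬α) ∨ β) ∨ (ε ∧ ¬β) = a + b − a·b on (0.9034, 0.2891) = 0.9313
  → value = 0.9313
Under bounded:
  ¬α = 1 − 0.73 = 0.27
  α ∨ ¬α = min(1, a+b) on (0.73, 0.27) = 1.00
  (α ∨ ¬α) ∨ β = min(1, a+b) on (1.00, 0.51) = 1.00
  ¬β = 1 − 0.51 = 0.49
  ε ∧ ¬β = max(0, a+b−1) on (0.59, 0.49) = 0.08
  ((α ∨ ¬α) ∨ β) ∨ (ε ∧ ¬β) = min(1, a+b) on (1.00, 0.08) = 1.00
  → value = 1.0000
|0.9313 − 1.0000| = 0.069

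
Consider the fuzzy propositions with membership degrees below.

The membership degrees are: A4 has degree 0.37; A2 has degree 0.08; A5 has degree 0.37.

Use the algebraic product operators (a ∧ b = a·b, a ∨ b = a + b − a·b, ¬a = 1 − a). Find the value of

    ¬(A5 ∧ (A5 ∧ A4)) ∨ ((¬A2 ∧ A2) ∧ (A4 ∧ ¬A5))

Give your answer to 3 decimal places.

A5 ∧ A4 = a·b on (0.3700, 0.3700) = 0.1369
A5 ∧ (A5 ∧ A4) = a·b on (0.3700, 0.1369) = 0.0507
¬(A5 ∧ (A5 ∧ A4)) = 1 − 0.0507 = 0.9493
¬A2 = 1 − 0.0800 = 0.9200
¬A2 ∧ A2 = a·b on (0.9200, 0.0800) = 0.0736
¬A5 = 1 − 0.3700 = 0.6300
A4 ∧ ¬A5 = a·b on (0.3700, 0.6300) = 0.2331
(¬A2 ∧ A2) ∧ (A4 ∧ ¬A5) = a·b on (0.0736, 0.2331) = 0.0172
¬(A5 ∧ (A5 ∧ A4)) ∨ ((¬A2 ∧ A2) ∧ (A4 ∧ ¬A5)) = a + b − a·b on (0.9493, 0.0172) = 0.9502

0.950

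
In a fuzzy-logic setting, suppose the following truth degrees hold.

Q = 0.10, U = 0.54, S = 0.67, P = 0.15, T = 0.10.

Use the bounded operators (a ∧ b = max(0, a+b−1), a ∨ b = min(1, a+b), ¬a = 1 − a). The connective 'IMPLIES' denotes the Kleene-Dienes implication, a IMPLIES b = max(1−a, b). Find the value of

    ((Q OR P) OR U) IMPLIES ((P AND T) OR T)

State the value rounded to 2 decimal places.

Q OR P = min(1, a+b) on (0.10, 0.15) = 0.25
(Q OR P) OR U = min(1, a+b) on (0.25, 0.54) = 0.79
P AND T = max(0, a+b−1) on (0.15, 0.10) = 0.00
(P AND T) OR T = min(1, a+b) on (0.00, 0.10) = 0.10
((Q OR P) OR U) IMPLIES ((P AND T) OR T)  [Kleene-Dienes: max(1−a, b)] with a=0.79, b=0.10 → 0.21

0.21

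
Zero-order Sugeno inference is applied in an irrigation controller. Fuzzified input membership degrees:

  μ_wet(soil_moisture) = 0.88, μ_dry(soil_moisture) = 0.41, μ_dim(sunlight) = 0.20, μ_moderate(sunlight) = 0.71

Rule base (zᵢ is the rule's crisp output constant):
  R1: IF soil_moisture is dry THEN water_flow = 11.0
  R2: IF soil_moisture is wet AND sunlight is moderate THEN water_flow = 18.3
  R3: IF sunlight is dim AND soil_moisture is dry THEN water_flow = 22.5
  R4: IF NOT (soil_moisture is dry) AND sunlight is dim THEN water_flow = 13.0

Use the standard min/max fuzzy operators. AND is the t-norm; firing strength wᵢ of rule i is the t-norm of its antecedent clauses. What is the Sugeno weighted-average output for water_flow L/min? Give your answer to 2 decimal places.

16.19

R1 (z=11.0): dry=0.41 → w = 0.41
R2 (z=18.3): wet=0.88, moderate=0.71; AND[min(a, b)] → w = 0.71
R3 (z=22.5): dim=0.20, dry=0.41; AND[min(a, b)] → w = 0.20
R4 (z=13.0): ¬dry=1−0.41=0.59, dim=0.20; AND[min(a, b)] → w = 0.20
Weighted average = (0.41·11.0 + 0.71·18.3 + 0.20·22.5 + 0.20·13.0) / (0.41 + 0.71 + 0.20 + 0.20)
  = 24.6030 / 1.5200 = 16.19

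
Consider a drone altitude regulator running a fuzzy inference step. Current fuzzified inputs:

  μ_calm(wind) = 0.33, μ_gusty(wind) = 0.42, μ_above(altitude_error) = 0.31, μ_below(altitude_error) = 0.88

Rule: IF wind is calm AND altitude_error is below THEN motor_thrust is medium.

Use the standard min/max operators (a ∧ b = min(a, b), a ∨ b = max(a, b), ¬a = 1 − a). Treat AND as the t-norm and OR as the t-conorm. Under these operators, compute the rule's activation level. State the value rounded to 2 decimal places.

0.33

firing strength: calm=0.33, below=0.88; AND[min(a, b)] → w = 0.33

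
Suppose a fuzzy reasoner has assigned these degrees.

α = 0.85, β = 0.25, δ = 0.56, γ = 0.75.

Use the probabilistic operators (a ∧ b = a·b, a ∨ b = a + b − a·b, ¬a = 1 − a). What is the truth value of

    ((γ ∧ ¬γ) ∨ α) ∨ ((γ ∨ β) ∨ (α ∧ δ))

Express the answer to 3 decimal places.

0.988

¬γ = 1 − 0.7500 = 0.2500
γ ∧ ¬γ = a·b on (0.7500, 0.2500) = 0.1875
(γ ∧ ¬γ) ∨ α = a + b − a·b on (0.1875, 0.8500) = 0.8781
γ ∨ β = a + b − a·b on (0.7500, 0.2500) = 0.8125
α ∧ δ = a·b on (0.8500, 0.5600) = 0.4760
(γ ∨ β) ∨ (α ∧ δ) = a + b − a·b on (0.8125, 0.4760) = 0.9017
((γ ∧ ¬γ) ∨ α) ∨ ((γ ∨ β) ∨ (α ∧ δ)) = a + b − a·b on (0.8781, 0.9017) = 0.9880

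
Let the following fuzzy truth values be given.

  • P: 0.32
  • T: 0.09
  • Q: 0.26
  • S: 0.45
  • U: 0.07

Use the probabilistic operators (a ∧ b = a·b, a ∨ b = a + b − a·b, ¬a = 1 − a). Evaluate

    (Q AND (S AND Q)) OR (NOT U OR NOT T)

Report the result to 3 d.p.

S AND Q = a·b on (0.4500, 0.2600) = 0.1170
Q AND (S AND Q) = a·b on (0.2600, 0.1170) = 0.0304
NOT U = 1 − 0.0700 = 0.9300
NOT T = 1 − 0.0900 = 0.9100
NOT U OR NOT T = a + b − a·b on (0.9300, 0.9100) = 0.9937
(Q AND (S AND Q)) OR (NOT U OR NOT T) = a + b − a·b on (0.0304, 0.9937) = 0.9939

0.994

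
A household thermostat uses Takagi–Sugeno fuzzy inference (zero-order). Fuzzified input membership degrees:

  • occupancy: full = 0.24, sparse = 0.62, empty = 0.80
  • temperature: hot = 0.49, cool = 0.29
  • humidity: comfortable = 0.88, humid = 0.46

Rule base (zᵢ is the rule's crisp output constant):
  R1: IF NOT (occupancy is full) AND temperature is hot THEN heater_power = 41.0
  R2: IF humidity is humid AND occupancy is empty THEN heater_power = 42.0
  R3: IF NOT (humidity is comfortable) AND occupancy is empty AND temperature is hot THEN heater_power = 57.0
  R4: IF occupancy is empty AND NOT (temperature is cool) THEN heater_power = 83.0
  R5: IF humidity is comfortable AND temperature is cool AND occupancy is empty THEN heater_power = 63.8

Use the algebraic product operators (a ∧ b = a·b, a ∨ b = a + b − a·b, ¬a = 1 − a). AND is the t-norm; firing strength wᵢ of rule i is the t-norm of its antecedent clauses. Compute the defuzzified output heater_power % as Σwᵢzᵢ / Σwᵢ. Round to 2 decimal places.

R1 (z=41.0): ¬full=1−0.24=0.76, hot=0.49; AND[a·b] → w = 0.3724
R2 (z=42.0): humid=0.46, empty=0.80; AND[a·b] → w = 0.3680
R3 (z=57.0): ¬comfortable=1−0.88=0.12, empty=0.80, hot=0.49; AND[a·b] → w = 0.0470
R4 (z=83.0): empty=0.80, ¬cool=1−0.29=0.71; AND[a·b] → w = 0.5680
R5 (z=63.8): comfortable=0.88, cool=0.29, empty=0.80; AND[a·b] → w = 0.2042
Weighted average = (0.3724·41.0 + 0.3680·42.0 + 0.0470·57.0 + 0.5680·83.0 + 0.2042·63.8) / (0.3724 + 0.3680 + 0.0470 + 0.5680 + 0.2042)
  = 93.5751 / 1.5596 = 60.00

60.00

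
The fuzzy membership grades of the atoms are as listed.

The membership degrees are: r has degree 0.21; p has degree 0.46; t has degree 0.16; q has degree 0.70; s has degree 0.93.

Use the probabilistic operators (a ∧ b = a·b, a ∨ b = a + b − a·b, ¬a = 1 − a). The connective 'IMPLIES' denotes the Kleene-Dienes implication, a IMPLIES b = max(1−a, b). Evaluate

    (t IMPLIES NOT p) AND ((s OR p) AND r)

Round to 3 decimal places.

NOT p = 1 − 0.4600 = 0.5400
t IMPLIES NOT p  [Kleene-Dienes: max(1−a, b)] with a=0.1600, b=0.5400 → 0.8400
s OR p = a + b − a·b on (0.9300, 0.4600) = 0.9622
(s OR p) AND r = a·b on (0.9622, 0.2100) = 0.2021
(t IMPLIES NOT p) AND ((s OR p) AND r) = a·b on (0.8400, 0.2021) = 0.1697

0.170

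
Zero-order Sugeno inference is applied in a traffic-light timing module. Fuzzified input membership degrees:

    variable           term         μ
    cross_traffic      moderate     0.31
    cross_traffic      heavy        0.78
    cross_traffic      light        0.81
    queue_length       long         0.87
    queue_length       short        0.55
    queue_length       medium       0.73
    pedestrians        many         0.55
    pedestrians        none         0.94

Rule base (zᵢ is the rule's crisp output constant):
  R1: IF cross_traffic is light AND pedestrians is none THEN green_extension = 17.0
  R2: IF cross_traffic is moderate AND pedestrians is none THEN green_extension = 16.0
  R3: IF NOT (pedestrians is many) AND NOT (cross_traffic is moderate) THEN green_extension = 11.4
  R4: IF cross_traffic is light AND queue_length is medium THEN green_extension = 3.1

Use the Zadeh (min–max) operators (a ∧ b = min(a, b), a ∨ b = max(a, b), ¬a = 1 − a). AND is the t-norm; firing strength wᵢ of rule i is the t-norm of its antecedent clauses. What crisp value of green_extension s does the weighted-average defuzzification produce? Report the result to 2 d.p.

11.36

R1 (z=17.0): light=0.81, none=0.94; AND[min(a, b)] → w = 0.81
R2 (z=16.0): moderate=0.31, none=0.94; AND[min(a, b)] → w = 0.31
R3 (z=11.4): ¬many=1−0.55=0.45, ¬moderate=1−0.31=0.69; AND[min(a, b)] → w = 0.45
R4 (z=3.1): light=0.81, medium=0.73; AND[min(a, b)] → w = 0.73
Weighted average = (0.81·17.0 + 0.31·16.0 + 0.45·11.4 + 0.73·3.1) / (0.81 + 0.31 + 0.45 + 0.73)
  = 26.1230 / 2.3000 = 11.36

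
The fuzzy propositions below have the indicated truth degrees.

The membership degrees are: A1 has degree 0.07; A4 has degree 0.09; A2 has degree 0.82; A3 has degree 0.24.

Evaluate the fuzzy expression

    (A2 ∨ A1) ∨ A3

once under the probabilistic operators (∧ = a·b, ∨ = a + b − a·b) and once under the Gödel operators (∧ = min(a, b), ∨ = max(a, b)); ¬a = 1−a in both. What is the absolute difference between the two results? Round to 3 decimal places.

Under probabilistic:
  A2 ∨ A1 = a + b − a·b on (0.8200, 0.0700) = 0.8326
  (A2 ∨ A1) ∨ A3 = a + b − a·b on (0.8326, 0.2400) = 0.8728
  → value = 0.8728
Under Gödel:
  A2 ∨ A1 = max(a, b) on (0.82, 0.07) = 0.82
  (A2 ∨ A1) ∨ A3 = max(a, b) on (0.82, 0.24) = 0.82
  → value = 0.8200
|0.8728 − 0.8200| = 0.053

0.053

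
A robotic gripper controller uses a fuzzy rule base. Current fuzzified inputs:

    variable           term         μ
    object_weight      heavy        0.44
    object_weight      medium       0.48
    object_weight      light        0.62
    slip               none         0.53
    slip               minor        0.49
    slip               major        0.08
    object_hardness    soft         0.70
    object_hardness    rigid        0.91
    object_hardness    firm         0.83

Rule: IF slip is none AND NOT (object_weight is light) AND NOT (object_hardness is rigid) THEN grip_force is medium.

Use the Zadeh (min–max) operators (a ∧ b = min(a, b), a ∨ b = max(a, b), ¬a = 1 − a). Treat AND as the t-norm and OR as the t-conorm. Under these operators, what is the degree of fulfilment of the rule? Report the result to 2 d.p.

0.09

firing strength: none=0.53, ¬light=1−0.62=0.38, ¬rigid=1−0.91=0.09; AND[min(a, b)] → w = 0.09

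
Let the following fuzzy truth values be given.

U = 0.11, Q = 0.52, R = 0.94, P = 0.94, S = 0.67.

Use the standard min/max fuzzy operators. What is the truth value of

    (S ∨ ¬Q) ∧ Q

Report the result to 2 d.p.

¬Q = 1 − 0.52 = 0.48
S ∨ ¬Q = max(a, b) on (0.67, 0.48) = 0.67
(S ∨ ¬Q) ∧ Q = min(a, b) on (0.67, 0.52) = 0.52

0.52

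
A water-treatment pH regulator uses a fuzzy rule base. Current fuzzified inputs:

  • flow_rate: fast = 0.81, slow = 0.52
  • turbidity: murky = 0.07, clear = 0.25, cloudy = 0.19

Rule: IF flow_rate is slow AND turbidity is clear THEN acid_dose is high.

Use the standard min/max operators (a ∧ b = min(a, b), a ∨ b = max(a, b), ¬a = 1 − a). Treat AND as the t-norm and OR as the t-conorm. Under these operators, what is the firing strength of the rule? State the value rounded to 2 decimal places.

firing strength: slow=0.52, clear=0.25; AND[min(a, b)] → w = 0.25

0.25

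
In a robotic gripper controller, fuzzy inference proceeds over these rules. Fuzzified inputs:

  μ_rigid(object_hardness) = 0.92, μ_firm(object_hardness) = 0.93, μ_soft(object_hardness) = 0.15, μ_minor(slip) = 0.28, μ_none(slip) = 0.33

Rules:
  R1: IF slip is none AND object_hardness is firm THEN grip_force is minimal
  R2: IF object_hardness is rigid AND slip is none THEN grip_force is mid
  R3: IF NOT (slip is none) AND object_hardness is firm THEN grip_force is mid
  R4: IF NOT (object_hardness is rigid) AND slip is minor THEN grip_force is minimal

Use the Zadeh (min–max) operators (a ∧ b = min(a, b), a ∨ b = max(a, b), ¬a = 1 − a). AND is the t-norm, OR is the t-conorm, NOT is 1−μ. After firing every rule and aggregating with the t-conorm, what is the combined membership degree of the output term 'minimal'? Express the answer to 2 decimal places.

0.33

R1: none=0.33, firm=0.93; AND[min(a, b)] → w = 0.33
R2: rigid=0.92, none=0.33; AND[min(a, b)] → w = 0.33
R3: ¬none=1−0.33=0.67, firm=0.93; AND[min(a, b)] → w = 0.67
R4: ¬rigid=1−0.92=0.08, minor=0.28; AND[min(a, b)] → w = 0.08
Rules with consequent 'minimal': {R1, R4} → strengths 0.33, 0.08
Aggregate via t-conorm [max(a, b)]: 0.33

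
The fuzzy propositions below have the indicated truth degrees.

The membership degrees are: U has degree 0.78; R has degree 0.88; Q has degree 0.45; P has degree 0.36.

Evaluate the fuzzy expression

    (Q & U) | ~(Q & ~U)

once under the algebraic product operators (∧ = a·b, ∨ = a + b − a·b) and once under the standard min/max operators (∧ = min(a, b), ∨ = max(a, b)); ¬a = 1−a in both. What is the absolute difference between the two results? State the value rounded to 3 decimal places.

0.156

Under algebraic product:
  Q & U = a·b on (0.4500, 0.7800) = 0.3510
  ~U = 1 − 0.7800 = 0.2200
  Q & ~U = a·b on (0.4500, 0.2200) = 0.0990
  ~(Q & ~U) = 1 − 0.0990 = 0.9010
  (Q & U) | ~(Q & ~U) = a + b − a·b on (0.3510, 0.9010) = 0.9357
  → value = 0.9357
Under standard min/max:
  Q & U = min(a, b) on (0.45, 0.78) = 0.45
  ~U = 1 − 0.78 = 0.22
  Q & ~U = min(a, b) on (0.45, 0.22) = 0.22
  ~(Q & ~U) = 1 − 0.22 = 0.78
  (Q & U) | ~(Q & ~U) = max(a, b) on (0.45, 0.78) = 0.78
  → value = 0.7800
|0.9357 − 0.7800| = 0.156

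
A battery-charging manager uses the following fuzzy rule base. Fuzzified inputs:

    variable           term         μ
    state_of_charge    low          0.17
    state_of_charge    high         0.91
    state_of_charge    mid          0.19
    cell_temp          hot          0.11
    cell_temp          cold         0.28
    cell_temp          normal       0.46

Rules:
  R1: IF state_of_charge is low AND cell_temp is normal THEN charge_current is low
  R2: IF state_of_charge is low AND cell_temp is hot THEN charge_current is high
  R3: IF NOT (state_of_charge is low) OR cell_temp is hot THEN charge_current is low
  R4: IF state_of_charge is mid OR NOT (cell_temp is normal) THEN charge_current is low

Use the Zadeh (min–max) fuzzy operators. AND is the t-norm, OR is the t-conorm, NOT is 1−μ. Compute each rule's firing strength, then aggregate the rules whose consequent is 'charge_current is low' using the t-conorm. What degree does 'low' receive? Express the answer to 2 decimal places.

0.83

R1: low=0.17, normal=0.46; AND[min(a, b)] → w = 0.17
R2: low=0.17, hot=0.11; AND[min(a, b)] → w = 0.11
R3: ¬low=1−0.17=0.83, hot=0.11; OR[max(a, b)] → w = 0.83
R4: mid=0.19, ¬normal=1−0.46=0.54; OR[max(a, b)] → w = 0.54
Rules with consequent 'low': {R1, R3, R4} → strengths 0.17, 0.83, 0.54
Aggregate via t-conorm [max(a, b)]: 0.83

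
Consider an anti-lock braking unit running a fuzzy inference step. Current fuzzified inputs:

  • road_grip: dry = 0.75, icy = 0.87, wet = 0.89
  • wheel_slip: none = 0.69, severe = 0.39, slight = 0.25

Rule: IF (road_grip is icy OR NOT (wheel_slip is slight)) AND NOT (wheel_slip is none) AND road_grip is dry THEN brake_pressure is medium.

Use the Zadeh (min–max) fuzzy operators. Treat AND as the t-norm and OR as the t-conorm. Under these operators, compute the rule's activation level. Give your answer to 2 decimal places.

0.31

firing strength: (icy=0.87 OR ¬slight=1−0.25=0.75) = 0.87; AND[min(a, b)] with ¬none=1−0.69=0.31, dry=0.75 → w = 0.31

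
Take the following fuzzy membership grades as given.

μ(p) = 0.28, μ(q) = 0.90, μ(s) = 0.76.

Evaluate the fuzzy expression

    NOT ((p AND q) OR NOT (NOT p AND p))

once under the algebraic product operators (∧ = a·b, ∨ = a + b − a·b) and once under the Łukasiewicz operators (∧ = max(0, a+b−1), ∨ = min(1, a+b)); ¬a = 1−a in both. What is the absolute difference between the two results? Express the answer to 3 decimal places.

0.151

Under algebraic product:
  p AND q = a·b on (0.2800, 0.9000) = 0.2520
  NOT p = 1 − 0.2800 = 0.7200
  NOT p AND p = a·b on (0.7200, 0.2800) = 0.2016
  NOT (NOT p AND p) = 1 − 0.2016 = 0.7984
  (p AND q) OR NOT (NOT p AND p) = a + b − a·b on (0.2520, 0.7984) = 0.8492
  NOT ((p AND q) OR NOT (NOT p AND p)) = 1 − 0.8492 = 0.1508
  → value = 0.1508
Under Łukasiewicz:
  p AND q = max(0, a+b−1) on (0.28, 0.90) = 0.18
  NOT p = 1 − 0.28 = 0.72
  NOT p AND p = max(0, a+b−1) on (0.72, 0.28) = 0.00
  NOT (NOT p AND p) = 1 − 0.00 = 1.00
  (p AND q) OR NOT (NOT p AND p) = min(1, a+b) on (0.18, 1.00) = 1.00
  NOT ((p AND q) OR NOT (NOT p AND p)) = 1 − 1.00 = 0.00
  → value = 0.0000
|0.1508 − 0.0000| = 0.151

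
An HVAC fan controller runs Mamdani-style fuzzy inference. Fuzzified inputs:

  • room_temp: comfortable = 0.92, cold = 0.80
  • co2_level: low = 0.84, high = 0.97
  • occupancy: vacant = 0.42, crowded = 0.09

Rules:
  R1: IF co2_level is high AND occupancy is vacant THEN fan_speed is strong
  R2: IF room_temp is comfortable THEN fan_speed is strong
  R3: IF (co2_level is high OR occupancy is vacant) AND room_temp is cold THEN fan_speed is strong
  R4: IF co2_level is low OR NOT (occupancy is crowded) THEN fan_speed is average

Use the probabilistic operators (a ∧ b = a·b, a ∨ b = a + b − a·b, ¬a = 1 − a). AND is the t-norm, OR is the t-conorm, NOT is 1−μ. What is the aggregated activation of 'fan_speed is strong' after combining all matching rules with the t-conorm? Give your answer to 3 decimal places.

0.990

R1: high=0.97, vacant=0.42; AND[a·b] → w = 0.4074
R2: comfortable=0.92 → w = 0.9200
R3: (high=0.97 OR vacant=0.42) = 0.9826; AND[a·b] with cold=0.80 → w = 0.7861
R4: low=0.84, ¬crowded=1−0.09=0.91; OR[a + b − a·b] → w = 0.9856
Rules with consequent 'strong': {R1, R2, R3} → strengths 0.4074, 0.9200, 0.7861
Aggregate via t-conorm [a + b − a·b]: 0.9899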